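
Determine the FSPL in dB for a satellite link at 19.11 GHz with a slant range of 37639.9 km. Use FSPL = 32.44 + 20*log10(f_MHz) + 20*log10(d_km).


f = 19.11 GHz = 19110.0000 MHz
d = 37639.9 km
FSPL = 32.44 + 20*log10(19110.0000) + 20*log10(37639.9)
FSPL = 32.44 + 85.6252 + 91.5130
FSPL = 209.5782 dB

209.5782 dB


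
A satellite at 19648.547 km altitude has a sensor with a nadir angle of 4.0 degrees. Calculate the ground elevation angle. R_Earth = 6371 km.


r = R_E + alt = 26019.5470 km
Law of sines in the satellite / Earth-center / ground-point triangle:
  sin(nadir)/R_E = sin(90 + el)/r  =>  cos(el) = (r/R_E)*sin(nadir)
cos(el) = (26019.5470 / 6371.0000) * sin(4.0 deg) = 0.2848896
el = arccos(0.2848896) = 73.4477 deg
(Earth-central angle = 90 - nadir - el = 12.5523 deg)

73.4477 degrees


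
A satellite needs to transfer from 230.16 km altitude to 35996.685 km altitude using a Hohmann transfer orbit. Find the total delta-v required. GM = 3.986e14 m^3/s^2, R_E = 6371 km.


r1 = 6601.1600 km = 6.60116e+06 m
r2 = 42367.6850 km = 4.2367685e+07 m
dv1 = sqrt(mu/r1)*(sqrt(2*r2/(r1+r2)) - 1) = 2451.2132 m/s
dv2 = sqrt(mu/r2)*(1 - sqrt(2*r1/(r1+r2))) = 1474.6291 m/s
total dv = |dv1| + |dv2| = 2451.2132 + 1474.6291 = 3925.8422 m/s = 3.9258 km/s

3.9258 km/s


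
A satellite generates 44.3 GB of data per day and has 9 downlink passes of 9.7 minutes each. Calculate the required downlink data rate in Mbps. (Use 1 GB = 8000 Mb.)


total contact time = 9 * 9.7 * 60 = 5238.0000 s
data = 44.3 GB = 354400.0000 Mb
rate = 354400.0000 / 5238.0000 = 67.6594 Mbps

67.6594 Mbps


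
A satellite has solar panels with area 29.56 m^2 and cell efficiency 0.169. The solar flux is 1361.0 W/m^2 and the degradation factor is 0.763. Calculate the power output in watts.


P = area * eta * S * degradation
P = 29.56 * 0.169 * 1361.0 * 0.763
P = 5187.6874 W

5187.6874 W


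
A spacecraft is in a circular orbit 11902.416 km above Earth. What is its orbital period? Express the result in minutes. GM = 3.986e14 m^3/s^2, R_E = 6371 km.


r = 18273.4160 km = 1.8273416e+07 m
T = 2*pi*sqrt(r^3/mu) = 2*pi*sqrt(6.1018176e+21 / 3.986e14)
T = 24583.3369 s = 409.7223 min

409.7223 minutes


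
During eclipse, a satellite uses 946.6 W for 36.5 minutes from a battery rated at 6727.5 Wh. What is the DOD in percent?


E_used = P * t / 60 = 946.6 * 36.5 / 60 = 575.8483 Wh
DOD = E_used / E_total * 100 = 575.8483 / 6727.5 * 100
DOD = 8.5596 %

8.5596 %


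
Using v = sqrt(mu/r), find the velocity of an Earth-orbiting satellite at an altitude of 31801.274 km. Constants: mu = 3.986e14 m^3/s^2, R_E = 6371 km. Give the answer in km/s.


r = R_E + alt = 6371.0 + 31801.274 = 38172.2740 km = 3.8172274e+07 m
v = sqrt(mu/r) = sqrt(3.986e14 / 3.8172274e+07) = 3231.4291 m/s = 3.2314 km/s

3.2314 km/s


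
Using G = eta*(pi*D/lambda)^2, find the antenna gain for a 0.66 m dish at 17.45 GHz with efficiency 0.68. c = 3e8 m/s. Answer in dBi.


lambda = c/f = 3e8 / 1.745e+10 = 0.01719198 m
G = eta*(pi*D/lambda)^2 = 0.68*(pi*0.66/0.01719198)^2
G = 9891.1066 (linear)
G = 10*log10(9891.1066) = 39.9524 dBi

39.9524 dBi


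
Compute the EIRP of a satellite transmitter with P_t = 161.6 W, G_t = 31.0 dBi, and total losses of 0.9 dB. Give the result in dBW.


Pt = 161.6 W = 22.0844 dBW
EIRP = Pt_dBW + Gt - losses = 22.0844 + 31.0 - 0.9 = 52.1844 dBW

52.1844 dBW


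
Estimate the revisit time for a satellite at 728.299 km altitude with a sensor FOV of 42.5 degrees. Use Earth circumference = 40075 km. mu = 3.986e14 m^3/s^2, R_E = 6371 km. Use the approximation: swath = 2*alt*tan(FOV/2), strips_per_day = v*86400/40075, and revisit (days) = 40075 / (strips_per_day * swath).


swath = 2*728.299*tan(0.3708825) = 566.4400 km
v = sqrt(mu/r) = 7493.0894 m/s = 7.4931 km/s
strips/day = v*86400/40075 = 7.4931*86400/40075 = 16.1548
coverage/day = strips * swath = 16.1548 * 566.4400 = 9150.7149 km
revisit = 40075 / 9150.7149 = 4.3794 days

4.3794 days


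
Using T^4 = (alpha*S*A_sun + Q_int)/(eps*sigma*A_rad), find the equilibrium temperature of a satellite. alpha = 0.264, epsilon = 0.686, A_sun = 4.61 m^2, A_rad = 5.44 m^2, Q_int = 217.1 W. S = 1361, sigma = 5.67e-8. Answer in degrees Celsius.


Numerator = alpha*S*A_sun + Q_int = 0.264*1361*4.61 + 217.1 = 1873.4914 W
Denominator = eps*sigma*A_rad = 0.686*5.67e-8*5.44 = 2.1159533e-07 W/K^4
T^4 = 8.8541248e+09 K^4
T = 306.7513 K = 33.6013 C

33.6013 degrees Celsius


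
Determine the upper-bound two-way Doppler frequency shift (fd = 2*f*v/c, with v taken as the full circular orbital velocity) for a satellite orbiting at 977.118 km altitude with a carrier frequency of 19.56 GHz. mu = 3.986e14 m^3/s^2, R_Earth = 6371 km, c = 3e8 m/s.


r = 7.348118e+06 m
v = sqrt(mu/r) = 7365.1329 m/s (worst-case radial velocity)
f = 19.56 GHz = 1.956e+10 Hz
fd = 2*f*v/c = 2*1.956e+10*7365.1329/3.0e+08
fd = 960413.3266 Hz

960413.3266 Hz


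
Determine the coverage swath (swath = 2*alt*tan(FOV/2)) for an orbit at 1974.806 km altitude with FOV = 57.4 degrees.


FOV = 57.4 deg = 1.0018 rad
swath = 2 * alt * tan(FOV/2) = 2 * 1974.806 * tan(0.5009095)
swath = 2 * 1974.806 * 0.547484
swath = 2162.3494 km

2162.3494 km


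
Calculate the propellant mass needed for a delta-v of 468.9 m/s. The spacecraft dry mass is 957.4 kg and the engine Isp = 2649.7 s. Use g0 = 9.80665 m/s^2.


ve = Isp * g0 = 2649.7 * 9.80665 = 25984.680505 m/s
mass ratio = exp(dv/ve) = exp(468.9/25984.680505) = 1.01820905
m_prop = m_dry * (mr - 1) = 957.4 * (1.01820905 - 1)
m_prop = 17.4333 kg

17.4333 kg


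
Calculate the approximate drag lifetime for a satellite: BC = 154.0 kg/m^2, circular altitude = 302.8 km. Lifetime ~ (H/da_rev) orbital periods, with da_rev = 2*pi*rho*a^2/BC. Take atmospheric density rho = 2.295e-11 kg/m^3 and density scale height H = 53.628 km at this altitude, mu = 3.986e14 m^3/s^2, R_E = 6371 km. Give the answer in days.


a = R_E + alt = 6673.8000 km = 6.6738e+06 m
da_rev = 2*pi*rho*a^2/BC = 2*pi*2.295e-11*(6.6738e+06)^2/154.0 = 41.705008 m per revolution
N = H/da_rev = 53628.0000 m / 41.705008 m = 1285.8887 revolutions
P = 2*pi*sqrt(a^3/mu) = 5425.8902 s
lifetime = N*P = 1285.8887 * 5425.8902 = 6.9770911e+06 s = 80.7534 days

80.7534 days


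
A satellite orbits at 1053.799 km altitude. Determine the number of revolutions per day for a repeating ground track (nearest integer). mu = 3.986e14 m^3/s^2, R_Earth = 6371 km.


r = 7.424799e+06 m
T = 2*pi*sqrt(r^3/mu) = 6367.0502 s = 106.1175 min
revs/day = 1440 / 106.1175 = 13.5699
Rounded: 14 revolutions per day

14 revolutions per day


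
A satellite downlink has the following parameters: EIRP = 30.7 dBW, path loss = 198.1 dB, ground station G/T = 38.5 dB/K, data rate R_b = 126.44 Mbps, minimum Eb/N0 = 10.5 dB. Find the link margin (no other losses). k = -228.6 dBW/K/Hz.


C/N0 = EIRP - FSPL + G/T - k = 30.7 - 198.1 + 38.5 - (-228.6)
C/N0 = 99.7000 dB-Hz
R_b = 126.44 Mbps = 1.2644e+08 bps -> 10*log10(R_b) = 81.0188 dB-Hz
Eb/N0 = C/N0 - 10*log10(R_b) = 99.7000 - 81.0188 = 18.6812 dB
Margin = Eb/N0 - Eb/N0_req = 18.6812 - 10.5 = 8.1812 dB (link closes)

8.1812 dB


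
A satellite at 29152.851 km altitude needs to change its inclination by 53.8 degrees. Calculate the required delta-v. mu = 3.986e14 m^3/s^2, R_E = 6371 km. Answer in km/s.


r = 35523.8510 km = 3.5523851e+07 m
V = sqrt(mu/r) = 3349.7209 m/s
di = 53.8 deg = 0.9389871 rad
dV = 2*V*sin(di/2) = 2*3349.7209*sin(0.4694936)
dV = 3031.0600 m/s = 3.0311 km/s

3.0311 km/s


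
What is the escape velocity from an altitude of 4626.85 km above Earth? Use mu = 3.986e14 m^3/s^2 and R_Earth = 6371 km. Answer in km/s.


r = 6371.0 + 4626.85 = 10997.8500 km = 1.099785e+07 m
v_esc = sqrt(2*mu/r) = sqrt(2*3.986e14 / 1.099785e+07)
v_esc = 8513.9236 m/s = 8.5139 km/s

8.5139 km/s


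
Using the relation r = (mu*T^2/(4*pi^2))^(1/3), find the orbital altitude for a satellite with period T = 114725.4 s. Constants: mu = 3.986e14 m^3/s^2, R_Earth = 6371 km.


T = 114725.4 s
r = (mu*T^2/(4*pi^2))^(1/3) = (3.986e14 * 114725.4^2 / (4*pi^2))^(1/3)
r = 5.1030784e+07 m = 51030.7839 km
alt = r - R_E = 51030.7839 - 6371 = 44659.7839 km

44659.7839 km


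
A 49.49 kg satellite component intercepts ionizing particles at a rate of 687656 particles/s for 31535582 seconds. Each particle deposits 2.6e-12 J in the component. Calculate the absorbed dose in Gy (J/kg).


Total energy deposited = rate * time * E_per
  = 687656 * 31535582 * 2.6e-12 = 56.3826 J
Dose = E_total / mass = 56.3826 / 49.49
Dose = 1.1393 Gy

1.1393 Gy


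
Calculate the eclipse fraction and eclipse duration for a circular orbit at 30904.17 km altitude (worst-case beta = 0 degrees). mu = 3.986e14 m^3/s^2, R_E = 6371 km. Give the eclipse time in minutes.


r = 37275.1700 km
T = 1193.6841 min
Eclipse fraction = arcsin(R_E/r)/pi = arcsin(6371.0000/37275.1700)/pi
= arcsin(0.1709181)/pi = 0.05467334
Eclipse duration = 0.05467334 * 1193.6841 = 65.2627 min

65.2627 minutes


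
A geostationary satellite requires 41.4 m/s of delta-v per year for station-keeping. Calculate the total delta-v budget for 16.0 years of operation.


dV = rate * years = 41.4 * 16.0
dV = 662.4000 m/s

662.4000 m/s


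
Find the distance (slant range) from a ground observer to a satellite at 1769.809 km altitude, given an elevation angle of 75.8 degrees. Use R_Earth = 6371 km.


h = 1769.809 km, el = 75.8 deg
d = -R_E*sin(el) + sqrt((R_E*sin(el))^2 + 2*R_E*h + h^2)
d = -6371.0000*sin(1.3230) + sqrt((6371.0000*0.9694453)^2 + 2*6371.0000*1769.809 + 1769.809^2)
d = 1813.0479 km

1813.0479 km


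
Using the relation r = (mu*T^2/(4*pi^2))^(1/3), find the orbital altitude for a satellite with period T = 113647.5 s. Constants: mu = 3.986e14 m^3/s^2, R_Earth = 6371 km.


T = 113647.5 s
r = (mu*T^2/(4*pi^2))^(1/3) = (3.986e14 * 113647.5^2 / (4*pi^2))^(1/3)
r = 5.0710642e+07 m = 50710.6422 km
alt = r - R_E = 50710.6422 - 6371 = 44339.6422 km

44339.6422 km


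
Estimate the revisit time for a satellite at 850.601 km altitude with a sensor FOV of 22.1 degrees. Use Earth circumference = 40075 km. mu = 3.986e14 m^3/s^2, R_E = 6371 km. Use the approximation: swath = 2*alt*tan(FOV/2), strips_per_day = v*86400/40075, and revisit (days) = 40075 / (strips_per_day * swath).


swath = 2*850.601*tan(0.1928589) = 332.2211 km
v = sqrt(mu/r) = 7429.3685 m/s = 7.4294 km/s
strips/day = v*86400/40075 = 7.4294*86400/40075 = 16.0174
coverage/day = strips * swath = 16.0174 * 332.2211 = 5321.3194 km
revisit = 40075 / 5321.3194 = 7.5310 days

7.5310 days


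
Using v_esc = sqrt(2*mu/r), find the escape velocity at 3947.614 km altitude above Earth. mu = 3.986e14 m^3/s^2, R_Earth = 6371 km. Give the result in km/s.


r = 6371.0 + 3947.614 = 10318.6140 km = 1.0318614e+07 m
v_esc = sqrt(2*mu/r) = sqrt(2*3.986e14 / 1.0318614e+07)
v_esc = 8789.6779 m/s = 8.7897 km/s

8.7897 km/s


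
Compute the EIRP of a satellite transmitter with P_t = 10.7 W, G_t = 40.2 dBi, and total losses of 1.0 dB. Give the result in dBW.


Pt = 10.7 W = 10.2938 dBW
EIRP = Pt_dBW + Gt - losses = 10.2938 + 40.2 - 1.0 = 49.4938 dBW

49.4938 dBW


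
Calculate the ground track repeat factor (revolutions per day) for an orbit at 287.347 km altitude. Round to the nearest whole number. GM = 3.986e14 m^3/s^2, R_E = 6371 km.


r = 6.658347e+06 m
T = 2*pi*sqrt(r^3/mu) = 5407.0559 s = 90.1176 min
revs/day = 1440 / 90.1176 = 15.9791
Rounded: 16 revolutions per day

16 revolutions per day


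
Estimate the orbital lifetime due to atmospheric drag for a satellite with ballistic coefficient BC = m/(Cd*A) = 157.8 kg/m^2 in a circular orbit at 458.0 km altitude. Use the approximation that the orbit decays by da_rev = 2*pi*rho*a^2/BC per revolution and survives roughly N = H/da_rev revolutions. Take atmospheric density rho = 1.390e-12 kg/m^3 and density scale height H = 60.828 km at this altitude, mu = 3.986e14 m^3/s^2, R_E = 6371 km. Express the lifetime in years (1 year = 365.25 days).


a = R_E + alt = 6829.0000 km = 6.829e+06 m
da_rev = 2*pi*rho*a^2/BC = 2*pi*1.390e-12*(6.829e+06)^2/157.8 = 2.581083 m per revolution
N = H/da_rev = 60828.0000 m / 2.581083 m = 23566.8557 revolutions
P = 2*pi*sqrt(a^3/mu) = 5616.2559 s
lifetime = N*P = 23566.8557 * 5616.2559 = 1.3235749e+08 s = 1531.9154 days
years = 1531.9154 / 365.25 = 4.1942 years

4.1942 years


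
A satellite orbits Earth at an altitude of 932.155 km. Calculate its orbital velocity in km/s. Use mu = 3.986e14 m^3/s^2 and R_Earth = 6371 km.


r = R_E + alt = 6371.0 + 932.155 = 7303.1550 km = 7.303155e+06 m
v = sqrt(mu/r) = sqrt(3.986e14 / 7.303155e+06) = 7387.7704 m/s = 7.3878 km/s

7.3878 km/s


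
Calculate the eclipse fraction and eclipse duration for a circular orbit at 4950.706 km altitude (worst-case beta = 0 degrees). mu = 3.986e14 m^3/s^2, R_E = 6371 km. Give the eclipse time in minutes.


r = 11321.7060 km
T = 199.8149 min
Eclipse fraction = arcsin(R_E/r)/pi = arcsin(6371.0000/11321.7060)/pi
= arcsin(0.5627244)/pi = 0.1902468
Eclipse duration = 0.1902468 * 199.8149 = 38.0141 min

38.0141 minutes


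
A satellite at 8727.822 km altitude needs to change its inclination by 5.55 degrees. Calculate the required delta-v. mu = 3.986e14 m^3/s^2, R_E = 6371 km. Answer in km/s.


r = 15098.8220 km = 1.5098822e+07 m
V = sqrt(mu/r) = 5138.0357 m/s
di = 5.55 deg = 0.09686577 rad
dV = 2*V*sin(di/2) = 2*5138.0357*sin(0.04843289)
dV = 497.5052 m/s = 0.4975052 km/s

0.4975 km/s


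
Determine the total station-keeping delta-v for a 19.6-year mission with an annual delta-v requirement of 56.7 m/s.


dV = rate * years = 56.7 * 19.6
dV = 1111.3200 m/s

1111.3200 m/s


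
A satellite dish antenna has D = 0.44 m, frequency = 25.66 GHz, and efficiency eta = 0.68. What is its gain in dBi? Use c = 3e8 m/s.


lambda = c/f = 3e8 / 2.566e+10 = 0.01169135 m
G = eta*(pi*D/lambda)^2 = 0.68*(pi*0.44/0.01169135)^2
G = 9505.7154 (linear)
G = 10*log10(9505.7154) = 39.7798 dBi

39.7798 dBi


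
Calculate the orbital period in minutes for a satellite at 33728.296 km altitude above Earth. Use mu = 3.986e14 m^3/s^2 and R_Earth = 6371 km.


r = 40099.2960 km = 4.0099296e+07 m
T = 2*pi*sqrt(r^3/mu) = 2*pi*sqrt(6.4477805e+22 / 3.986e14)
T = 79912.7992 s = 1331.8800 min

1331.8800 minutes


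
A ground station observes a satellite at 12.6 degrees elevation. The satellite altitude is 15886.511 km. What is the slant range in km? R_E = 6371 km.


h = 15886.511 km, el = 12.6 deg
d = -R_E*sin(el) + sqrt((R_E*sin(el))^2 + 2*R_E*h + h^2)
d = -6371.0000*sin(0.2199115) + sqrt((6371.0000*0.2181432)^2 + 2*6371.0000*15886.511 + 15886.511^2)
d = 19981.6547 km

19981.6547 km


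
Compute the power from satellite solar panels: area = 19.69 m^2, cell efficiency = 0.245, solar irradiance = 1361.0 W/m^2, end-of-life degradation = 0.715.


P = area * eta * S * degradation
P = 19.69 * 0.245 * 1361.0 * 0.715
P = 4694.3554 W

4694.3554 W


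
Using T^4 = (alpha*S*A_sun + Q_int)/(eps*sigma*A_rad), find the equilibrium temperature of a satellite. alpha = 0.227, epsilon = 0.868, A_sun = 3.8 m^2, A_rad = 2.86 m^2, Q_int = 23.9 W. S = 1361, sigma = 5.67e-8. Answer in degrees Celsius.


Numerator = alpha*S*A_sun + Q_int = 0.227*1361*3.8 + 23.9 = 1197.8986 W
Denominator = eps*sigma*A_rad = 0.868*5.67e-8*2.86 = 1.4075662e-07 W/K^4
T^4 = 8.5104248e+09 K^4
T = 303.7301 K = 30.5801 C

30.5801 degrees Celsius


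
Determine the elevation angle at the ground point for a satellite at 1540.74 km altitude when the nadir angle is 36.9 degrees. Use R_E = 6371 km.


r = R_E + alt = 7911.7400 km
Law of sines in the satellite / Earth-center / ground-point triangle:
  sin(nadir)/R_E = sin(90 + el)/r  =>  cos(el) = (r/R_E)*sin(nadir)
cos(el) = (7911.7400 / 6371.0000) * sin(36.9 deg) = 0.7456237
el = arccos(0.7456237) = 41.7873 deg
(Earth-central angle = 90 - nadir - el = 11.3127 deg)

41.7873 degrees


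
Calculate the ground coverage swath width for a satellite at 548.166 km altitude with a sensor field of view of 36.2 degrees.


FOV = 36.2 deg = 0.6318092 rad
swath = 2 * alt * tan(FOV/2) = 2 * 548.166 * tan(0.3159046)
swath = 2 * 548.166 * 0.3268504
swath = 358.3365 km

358.3365 km


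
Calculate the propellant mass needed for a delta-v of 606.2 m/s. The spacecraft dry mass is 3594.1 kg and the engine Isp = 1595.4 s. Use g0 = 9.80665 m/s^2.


ve = Isp * g0 = 1595.4 * 9.80665 = 15645.529410 m/s
mass ratio = exp(dv/ve) = exp(606.2/15645.529410) = 1.03950630
m_prop = m_dry * (mr - 1) = 3594.1 * (1.03950630 - 1)
m_prop = 141.9896 kg

141.9896 kg


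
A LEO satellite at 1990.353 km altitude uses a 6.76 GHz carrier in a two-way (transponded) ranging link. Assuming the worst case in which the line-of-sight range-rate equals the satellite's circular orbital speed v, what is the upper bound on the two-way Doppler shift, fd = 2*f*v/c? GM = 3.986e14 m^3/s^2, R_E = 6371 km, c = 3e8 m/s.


r = 8.361353e+06 m
v = sqrt(mu/r) = 6904.4703 m/s (worst-case radial velocity)
f = 6.76 GHz = 6.76e+09 Hz
fd = 2*f*v/c = 2*6.76e+09*6904.4703/3.0e+08
fd = 311161.4629 Hz

311161.4629 Hz


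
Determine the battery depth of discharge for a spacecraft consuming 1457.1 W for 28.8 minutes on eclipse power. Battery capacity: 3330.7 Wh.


E_used = P * t / 60 = 1457.1 * 28.8 / 60 = 699.4080 Wh
DOD = E_used / E_total * 100 = 699.4080 / 3330.7 * 100
DOD = 20.9988 %

20.9988 %


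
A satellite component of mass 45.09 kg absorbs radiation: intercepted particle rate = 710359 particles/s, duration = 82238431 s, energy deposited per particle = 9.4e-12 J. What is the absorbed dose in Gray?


Total energy deposited = rate * time * E_per
  = 710359 * 82238431 * 9.4e-12 = 549.1368 J
Dose = E_total / mass = 549.1368 / 45.09
Dose = 12.1787 Gy

12.1787 Gy


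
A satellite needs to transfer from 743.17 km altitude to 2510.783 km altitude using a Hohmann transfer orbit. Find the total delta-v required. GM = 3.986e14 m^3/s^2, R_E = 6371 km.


r1 = 7114.1700 km = 7.11417e+06 m
r2 = 8881.7830 km = 8.881783e+06 m
dv1 = sqrt(mu/r1)*(sqrt(2*r2/(r1+r2)) - 1) = 402.7398 m/s
dv2 = sqrt(mu/r2)*(1 - sqrt(2*r1/(r1+r2))) = 380.9724 m/s
total dv = |dv1| + |dv2| = 402.7398 + 380.9724 = 783.7122 m/s = 0.7837122 km/s

0.7837 km/s


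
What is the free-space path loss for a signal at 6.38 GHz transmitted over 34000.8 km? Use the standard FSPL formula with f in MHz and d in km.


f = 6.38 GHz = 6380.0000 MHz
d = 34000.8 km
FSPL = 32.44 + 20*log10(6380.0000) + 20*log10(34000.8)
FSPL = 32.44 + 76.0964 + 90.6298
FSPL = 199.1662 dB

199.1662 dB


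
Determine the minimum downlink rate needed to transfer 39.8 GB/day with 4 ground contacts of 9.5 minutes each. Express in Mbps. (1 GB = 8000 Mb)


total contact time = 4 * 9.5 * 60 = 2280.0000 s
data = 39.8 GB = 318400.0000 Mb
rate = 318400.0000 / 2280.0000 = 139.6491 Mbps

139.6491 Mbps


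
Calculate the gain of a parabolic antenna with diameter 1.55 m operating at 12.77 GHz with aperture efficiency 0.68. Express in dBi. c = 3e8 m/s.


lambda = c/f = 3e8 / 1.277e+10 = 0.02349256 m
G = eta*(pi*D/lambda)^2 = 0.68*(pi*1.55/0.02349256)^2
G = 29215.3665 (linear)
G = 10*log10(29215.3665) = 44.6561 dBi

44.6561 dBi


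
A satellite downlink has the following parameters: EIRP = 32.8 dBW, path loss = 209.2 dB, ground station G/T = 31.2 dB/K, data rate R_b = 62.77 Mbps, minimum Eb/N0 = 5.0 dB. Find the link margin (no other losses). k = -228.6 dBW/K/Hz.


C/N0 = EIRP - FSPL + G/T - k = 32.8 - 209.2 + 31.2 - (-228.6)
C/N0 = 83.4000 dB-Hz
R_b = 62.77 Mbps = 6.277e+07 bps -> 10*log10(R_b) = 77.9775 dB-Hz
Eb/N0 = C/N0 - 10*log10(R_b) = 83.4000 - 77.9775 = 5.4225 dB
Margin = Eb/N0 - Eb/N0_req = 5.4225 - 5.0 = 0.4224787 dB (link closes)

0.4225 dB


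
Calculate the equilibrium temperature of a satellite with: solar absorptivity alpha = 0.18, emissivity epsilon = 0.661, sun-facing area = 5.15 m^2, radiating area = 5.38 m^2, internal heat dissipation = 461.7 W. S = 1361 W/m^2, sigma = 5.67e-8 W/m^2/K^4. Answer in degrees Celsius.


Numerator = alpha*S*A_sun + Q_int = 0.18*1361*5.15 + 461.7 = 1723.3470 W
Denominator = eps*sigma*A_rad = 0.661*5.67e-8*5.38 = 2.0163541e-07 W/K^4
T^4 = 8.5468472e+09 K^4
T = 304.0545 K = 30.9045 C

30.9045 degrees Celsius


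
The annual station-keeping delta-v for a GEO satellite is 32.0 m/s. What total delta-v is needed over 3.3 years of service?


dV = rate * years = 32.0 * 3.3
dV = 105.6000 m/s

105.6000 m/s


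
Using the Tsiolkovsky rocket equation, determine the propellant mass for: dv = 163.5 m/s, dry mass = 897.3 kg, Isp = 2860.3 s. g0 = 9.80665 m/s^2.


ve = Isp * g0 = 2860.3 * 9.80665 = 28049.960995 m/s
mass ratio = exp(dv/ve) = exp(163.5/28049.960995) = 1.00584591
m_prop = m_dry * (mr - 1) = 897.3 * (1.00584591 - 1)
m_prop = 5.2455 kg

5.2455 kg


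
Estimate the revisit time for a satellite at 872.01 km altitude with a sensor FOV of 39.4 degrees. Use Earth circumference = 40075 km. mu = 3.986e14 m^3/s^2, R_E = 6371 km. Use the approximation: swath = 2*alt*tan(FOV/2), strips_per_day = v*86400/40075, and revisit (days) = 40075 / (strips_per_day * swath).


swath = 2*872.01*tan(0.3438299) = 624.4496 km
v = sqrt(mu/r) = 7418.3805 m/s = 7.4184 km/s
strips/day = v*86400/40075 = 7.4184*86400/40075 = 15.9937
coverage/day = strips * swath = 15.9937 * 624.4496 = 9987.2675 km
revisit = 40075 / 9987.2675 = 4.0126 days

4.0126 days


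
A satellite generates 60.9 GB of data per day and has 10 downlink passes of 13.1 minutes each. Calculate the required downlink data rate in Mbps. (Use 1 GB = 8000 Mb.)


total contact time = 10 * 13.1 * 60 = 7860.0000 s
data = 60.9 GB = 487200.0000 Mb
rate = 487200.0000 / 7860.0000 = 61.9847 Mbps

61.9847 Mbps


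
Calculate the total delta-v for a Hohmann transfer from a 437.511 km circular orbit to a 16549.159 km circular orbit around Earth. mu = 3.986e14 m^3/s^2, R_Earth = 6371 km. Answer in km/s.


r1 = 6808.5110 km = 6.808511e+06 m
r2 = 22920.1590 km = 2.2920159e+07 m
dv1 = sqrt(mu/r1)*(sqrt(2*r2/(r1+r2)) - 1) = 1849.7747 m/s
dv2 = sqrt(mu/r2)*(1 - sqrt(2*r1/(r1+r2))) = 1347.8634 m/s
total dv = |dv1| + |dv2| = 1849.7747 + 1347.8634 = 3197.6381 m/s = 3.1976 km/s

3.1976 km/s


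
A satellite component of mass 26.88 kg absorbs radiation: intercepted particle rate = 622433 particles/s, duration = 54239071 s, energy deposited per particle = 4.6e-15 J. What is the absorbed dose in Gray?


Total energy deposited = rate * time * E_per
  = 622433 * 54239071 * 4.6e-15 = 0.1552969 J
Dose = E_total / mass = 0.1552969 / 26.88
Dose = 0.005777413 Gy

0.0058 Gy


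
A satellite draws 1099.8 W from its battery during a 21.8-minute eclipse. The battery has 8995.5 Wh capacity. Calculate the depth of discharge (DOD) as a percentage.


E_used = P * t / 60 = 1099.8 * 21.8 / 60 = 399.5940 Wh
DOD = E_used / E_total * 100 = 399.5940 / 8995.5 * 100
DOD = 4.4422 %

4.4422 %


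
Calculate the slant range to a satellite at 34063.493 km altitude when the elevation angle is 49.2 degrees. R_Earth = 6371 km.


h = 34063.493 km, el = 49.2 deg
d = -R_E*sin(el) + sqrt((R_E*sin(el))^2 + 2*R_E*h + h^2)
d = -6371.0000*sin(0.858702) + sqrt((6371.0000*0.7569951)^2 + 2*6371.0000*34063.493 + 34063.493^2)
d = 35396.8082 km

35396.8082 km


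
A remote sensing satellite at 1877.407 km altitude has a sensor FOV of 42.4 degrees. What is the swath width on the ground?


FOV = 42.4 deg = 0.7400196 rad
swath = 2 * alt * tan(FOV/2) = 2 * 1877.407 * tan(0.3700098)
swath = 2 * 1877.407 * 0.3878744
swath = 1456.3964 km

1456.3964 km


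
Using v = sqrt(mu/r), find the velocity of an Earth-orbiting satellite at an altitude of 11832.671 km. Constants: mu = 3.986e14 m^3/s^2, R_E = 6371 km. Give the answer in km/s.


r = R_E + alt = 6371.0 + 11832.671 = 18203.6710 km = 1.8203671e+07 m
v = sqrt(mu/r) = sqrt(3.986e14 / 1.8203671e+07) = 4679.3891 m/s = 4.6794 km/s

4.6794 km/s


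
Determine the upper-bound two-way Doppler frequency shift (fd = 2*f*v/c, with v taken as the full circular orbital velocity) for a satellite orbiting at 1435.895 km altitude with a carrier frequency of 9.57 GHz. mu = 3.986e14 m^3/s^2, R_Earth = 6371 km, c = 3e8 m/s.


r = 7.806895e+06 m
v = sqrt(mu/r) = 7145.4482 m/s (worst-case radial velocity)
f = 9.57 GHz = 9.57e+09 Hz
fd = 2*f*v/c = 2*9.57e+09*7145.4482/3.0e+08
fd = 455879.5981 Hz

455879.5981 Hz


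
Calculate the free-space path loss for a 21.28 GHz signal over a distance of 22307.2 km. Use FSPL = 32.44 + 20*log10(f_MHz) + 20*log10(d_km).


f = 21.28 GHz = 21280.0000 MHz
d = 22307.2 km
FSPL = 32.44 + 20*log10(21280.0000) + 20*log10(22307.2)
FSPL = 32.44 + 86.5594 + 86.9689
FSPL = 205.9683 dB

205.9683 dB


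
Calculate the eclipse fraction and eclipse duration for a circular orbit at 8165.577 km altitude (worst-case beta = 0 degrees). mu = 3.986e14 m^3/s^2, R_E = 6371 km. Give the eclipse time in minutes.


r = 14536.5770 km
T = 290.7055 min
Eclipse fraction = arcsin(R_E/r)/pi = arcsin(6371.0000/14536.5770)/pi
= arcsin(0.4382737)/pi = 0.1444099
Eclipse duration = 0.1444099 * 290.7055 = 41.9808 min

41.9808 minutes


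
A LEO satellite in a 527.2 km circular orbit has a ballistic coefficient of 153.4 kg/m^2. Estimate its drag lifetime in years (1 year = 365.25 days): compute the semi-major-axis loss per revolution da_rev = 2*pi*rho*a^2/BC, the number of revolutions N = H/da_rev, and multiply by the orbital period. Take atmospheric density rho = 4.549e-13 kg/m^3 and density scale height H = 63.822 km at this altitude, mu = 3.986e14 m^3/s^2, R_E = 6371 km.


a = R_E + alt = 6898.2000 km = 6.8982e+06 m
da_rev = 2*pi*rho*a^2/BC = 2*pi*4.549e-13*(6.8982e+06)^2/153.4 = 0.886629157 m per revolution
N = H/da_rev = 63822.0000 m / 0.886629157 m = 71982.7444 revolutions
P = 2*pi*sqrt(a^3/mu) = 5701.8383 s
lifetime = N*P = 71982.7444 * 5701.8383 = 4.1043397e+08 s = 4750.3931 days
years = 4750.3931 / 365.25 = 13.0059 years

13.0059 years


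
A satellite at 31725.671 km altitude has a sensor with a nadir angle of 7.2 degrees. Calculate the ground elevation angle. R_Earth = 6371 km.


r = R_E + alt = 38096.6710 km
Law of sines in the satellite / Earth-center / ground-point triangle:
  sin(nadir)/R_E = sin(90 + el)/r  =>  cos(el) = (r/R_E)*sin(nadir)
cos(el) = (38096.6710 / 6371.0000) * sin(7.2 deg) = 0.7494552
el = arccos(0.7494552) = 41.4568 deg
(Earth-central angle = 90 - nadir - el = 41.3432 deg)

41.4568 degrees


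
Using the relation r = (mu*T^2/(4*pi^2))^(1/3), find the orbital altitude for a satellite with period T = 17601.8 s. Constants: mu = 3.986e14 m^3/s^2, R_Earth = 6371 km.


T = 17601.8 s
r = (mu*T^2/(4*pi^2))^(1/3) = (3.986e14 * 17601.8^2 / (4*pi^2))^(1/3)
r = 1.4625046e+07 m = 14625.0460 km
alt = r - R_E = 14625.0460 - 6371 = 8254.0460 km

8254.0460 km


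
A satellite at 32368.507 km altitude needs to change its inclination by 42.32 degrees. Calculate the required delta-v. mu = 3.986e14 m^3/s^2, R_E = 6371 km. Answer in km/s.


r = 38739.5070 km = 3.8739507e+07 m
V = sqrt(mu/r) = 3207.6842 m/s
di = 42.32 deg = 0.7386233 rad
dV = 2*V*sin(di/2) = 2*3207.6842*sin(0.3693117)
dV = 2315.7786 m/s = 2.3158 km/s

2.3158 km/s


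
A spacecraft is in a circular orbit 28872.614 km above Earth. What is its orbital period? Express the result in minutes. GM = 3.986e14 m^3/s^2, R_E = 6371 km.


r = 35243.6140 km = 3.5243614e+07 m
T = 2*pi*sqrt(r^3/mu) = 2*pi*sqrt(4.3776527e+22 / 3.986e14)
T = 65846.3756 s = 1097.4396 min

1097.4396 minutes


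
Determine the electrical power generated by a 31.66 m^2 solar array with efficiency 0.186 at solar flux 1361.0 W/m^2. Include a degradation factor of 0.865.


P = area * eta * S * degradation
P = 31.66 * 0.186 * 1361.0 * 0.865
P = 6932.6310 W

6932.6310 W


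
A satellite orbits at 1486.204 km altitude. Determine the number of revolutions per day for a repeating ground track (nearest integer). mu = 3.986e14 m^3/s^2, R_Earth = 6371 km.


r = 7.857204e+06 m
T = 2*pi*sqrt(r^3/mu) = 6931.2772 s = 115.5213 min
revs/day = 1440 / 115.5213 = 12.4652
Rounded: 12 revolutions per day

12 revolutions per day


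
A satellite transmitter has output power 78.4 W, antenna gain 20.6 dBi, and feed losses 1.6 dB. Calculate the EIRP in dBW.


Pt = 78.4 W = 18.9432 dBW
EIRP = Pt_dBW + Gt - losses = 18.9432 + 20.6 - 1.6 = 37.9432 dBW

37.9432 dBW


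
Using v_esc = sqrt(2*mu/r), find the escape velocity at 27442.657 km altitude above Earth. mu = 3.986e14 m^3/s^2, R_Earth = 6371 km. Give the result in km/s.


r = 6371.0 + 27442.657 = 33813.6570 km = 3.3813657e+07 m
v_esc = sqrt(2*mu/r) = sqrt(2*3.986e14 / 3.3813657e+07)
v_esc = 4855.5404 m/s = 4.8555 km/s

4.8555 km/s


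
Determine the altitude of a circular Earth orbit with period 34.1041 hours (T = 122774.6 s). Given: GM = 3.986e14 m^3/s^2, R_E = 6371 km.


T = 122774.6 s
r = (mu*T^2/(4*pi^2))^(1/3) = (3.986e14 * 122774.6^2 / (4*pi^2))^(1/3)
r = 5.3390609e+07 m = 53390.6086 km
alt = r - R_E = 53390.6086 - 6371 = 47019.6086 km

47019.6086 km


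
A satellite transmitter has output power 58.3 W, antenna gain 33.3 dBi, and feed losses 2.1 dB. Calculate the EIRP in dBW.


Pt = 58.3 W = 17.6567 dBW
EIRP = Pt_dBW + Gt - losses = 17.6567 + 33.3 - 2.1 = 48.8567 dBW

48.8567 dBW


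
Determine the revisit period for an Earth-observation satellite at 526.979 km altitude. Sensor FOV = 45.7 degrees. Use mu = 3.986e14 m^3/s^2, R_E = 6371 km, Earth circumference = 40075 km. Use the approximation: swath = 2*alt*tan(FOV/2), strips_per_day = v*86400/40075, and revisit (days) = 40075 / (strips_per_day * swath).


swath = 2*526.979*tan(0.3988077) = 444.1258 km
v = sqrt(mu/r) = 7601.6473 m/s = 7.6016 km/s
strips/day = v*86400/40075 = 7.6016*86400/40075 = 16.3888
coverage/day = strips * swath = 16.3888 * 444.1258 = 7278.7021 km
revisit = 40075 / 7278.7021 = 5.5058 days

5.5058 days


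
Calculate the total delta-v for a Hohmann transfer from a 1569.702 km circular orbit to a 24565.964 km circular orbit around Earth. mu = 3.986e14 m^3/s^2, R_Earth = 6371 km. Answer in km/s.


r1 = 7940.7020 km = 7.940702e+06 m
r2 = 30936.9640 km = 3.0936964e+07 m
dv1 = sqrt(mu/r1)*(sqrt(2*r2/(r1+r2)) - 1) = 1853.0642 m/s
dv2 = sqrt(mu/r2)*(1 - sqrt(2*r1/(r1+r2))) = 1295.3033 m/s
total dv = |dv1| + |dv2| = 1853.0642 + 1295.3033 = 3148.3675 m/s = 3.1484 km/s

3.1484 km/s


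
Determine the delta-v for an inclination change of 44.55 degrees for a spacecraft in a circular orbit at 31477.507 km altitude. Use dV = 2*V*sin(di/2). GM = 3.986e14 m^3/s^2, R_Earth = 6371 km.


r = 37848.5070 km = 3.7848507e+07 m
V = sqrt(mu/r) = 3245.2209 m/s
di = 44.55 deg = 0.7775442 rad
dV = 2*V*sin(di/2) = 2*3245.2209*sin(0.3887721)
dV = 2460.2177 m/s = 2.4602 km/s

2.4602 km/s


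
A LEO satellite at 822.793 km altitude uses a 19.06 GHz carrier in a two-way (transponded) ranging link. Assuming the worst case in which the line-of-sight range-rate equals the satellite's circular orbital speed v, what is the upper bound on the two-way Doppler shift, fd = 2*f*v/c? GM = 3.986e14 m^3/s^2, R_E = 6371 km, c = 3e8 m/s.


r = 7.193793e+06 m
v = sqrt(mu/r) = 7443.7140 m/s (worst-case radial velocity)
f = 19.06 GHz = 1.906e+10 Hz
fd = 2*f*v/c = 2*1.906e+10*7443.7140/3.0e+08
fd = 945847.9262 Hz

945847.9262 Hz


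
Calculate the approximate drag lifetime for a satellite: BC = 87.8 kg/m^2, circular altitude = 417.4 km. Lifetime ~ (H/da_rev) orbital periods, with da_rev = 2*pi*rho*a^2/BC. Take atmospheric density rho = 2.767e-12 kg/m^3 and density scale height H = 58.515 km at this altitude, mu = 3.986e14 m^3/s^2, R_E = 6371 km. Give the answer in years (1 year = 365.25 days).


a = R_E + alt = 6788.4000 km = 6.7884e+06 m
da_rev = 2*pi*rho*a^2/BC = 2*pi*2.767e-12*(6.7884e+06)^2/87.8 = 9.124926 m per revolution
N = H/da_rev = 58515.0000 m / 9.124926 m = 6412.6546 revolutions
P = 2*pi*sqrt(a^3/mu) = 5566.2455 s
lifetime = N*P = 6412.6546 * 5566.2455 = 3.569441e+07 s = 413.1297 days
years = 413.1297 / 365.25 = 1.1311 years

1.1311 years


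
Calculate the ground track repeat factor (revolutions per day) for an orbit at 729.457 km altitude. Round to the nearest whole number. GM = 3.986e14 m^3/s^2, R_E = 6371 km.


r = 7.100457e+06 m
T = 2*pi*sqrt(r^3/mu) = 5954.4366 s = 99.2406 min
revs/day = 1440 / 99.2406 = 14.5102
Rounded: 15 revolutions per day

15 revolutions per day


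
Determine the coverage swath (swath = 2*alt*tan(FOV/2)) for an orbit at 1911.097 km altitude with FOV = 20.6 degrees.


FOV = 20.6 deg = 0.3595378 rad
swath = 2 * alt * tan(FOV/2) = 2 * 1911.097 * tan(0.1797689)
swath = 2 * 1911.097 * 0.1817308
swath = 694.6104 km

694.6104 km


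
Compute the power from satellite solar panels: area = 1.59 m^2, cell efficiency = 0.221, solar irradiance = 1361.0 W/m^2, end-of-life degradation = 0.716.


P = area * eta * S * degradation
P = 1.59 * 0.221 * 1361.0 * 0.716
P = 342.4211 W

342.4211 W


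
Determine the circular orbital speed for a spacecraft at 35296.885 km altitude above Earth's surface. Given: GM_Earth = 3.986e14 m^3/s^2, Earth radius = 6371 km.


r = R_E + alt = 6371.0 + 35296.885 = 41667.8850 km = 4.1667885e+07 m
v = sqrt(mu/r) = sqrt(3.986e14 / 4.1667885e+07) = 3092.9145 m/s = 3.0929 km/s

3.0929 km/s


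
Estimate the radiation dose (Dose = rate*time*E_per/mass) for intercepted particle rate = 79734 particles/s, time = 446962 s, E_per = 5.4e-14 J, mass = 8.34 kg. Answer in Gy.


Total energy deposited = rate * time * E_per
  = 79734 * 446962 * 5.4e-14 = 0.001924456 J
Dose = E_total / mass = 0.001924456 / 8.34
Dose = 2.3075008e-04 Gy

2.3075e-04 Gy


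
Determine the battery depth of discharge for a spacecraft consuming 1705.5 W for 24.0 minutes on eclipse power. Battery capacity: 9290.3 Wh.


E_used = P * t / 60 = 1705.5 * 24.0 / 60 = 682.2000 Wh
DOD = E_used / E_total * 100 = 682.2000 / 9290.3 * 100
DOD = 7.3431 %

7.3431 %


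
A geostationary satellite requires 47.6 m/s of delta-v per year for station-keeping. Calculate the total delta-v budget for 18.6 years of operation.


dV = rate * years = 47.6 * 18.6
dV = 885.3600 m/s

885.3600 m/s


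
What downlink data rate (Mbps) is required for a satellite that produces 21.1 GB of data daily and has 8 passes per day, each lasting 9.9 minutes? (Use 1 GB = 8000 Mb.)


total contact time = 8 * 9.9 * 60 = 4752.0000 s
data = 21.1 GB = 168800.0000 Mb
rate = 168800.0000 / 4752.0000 = 35.5219 Mbps

35.5219 Mbps


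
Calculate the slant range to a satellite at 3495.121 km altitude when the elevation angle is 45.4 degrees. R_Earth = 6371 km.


h = 3495.121 km, el = 45.4 deg
d = -R_E*sin(el) + sqrt((R_E*sin(el))^2 + 2*R_E*h + h^2)
d = -6371.0000*sin(0.7923795) + sqrt((6371.0000*0.712026)^2 + 2*6371.0000*3495.121 + 3495.121^2)
d = 4257.3663 km

4257.3663 km


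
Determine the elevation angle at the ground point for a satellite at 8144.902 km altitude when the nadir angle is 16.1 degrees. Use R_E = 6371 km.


r = R_E + alt = 14515.9020 km
Law of sines in the satellite / Earth-center / ground-point triangle:
  sin(nadir)/R_E = sin(90 + el)/r  =>  cos(el) = (r/R_E)*sin(nadir)
cos(el) = (14515.9020 / 6371.0000) * sin(16.1 deg) = 0.6318431
el = arccos(0.6318431) = 50.8138 deg
(Earth-central angle = 90 - nadir - el = 23.0862 deg)

50.8138 degrees


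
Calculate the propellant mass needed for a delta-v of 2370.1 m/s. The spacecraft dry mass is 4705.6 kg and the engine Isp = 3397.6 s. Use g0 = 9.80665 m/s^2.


ve = Isp * g0 = 3397.6 * 9.80665 = 33319.074040 m/s
mass ratio = exp(dv/ve) = exp(2370.1/33319.074040) = 1.07372448
m_prop = m_dry * (mr - 1) = 4705.6 * (1.07372448 - 1)
m_prop = 346.9179 kg

346.9179 kg


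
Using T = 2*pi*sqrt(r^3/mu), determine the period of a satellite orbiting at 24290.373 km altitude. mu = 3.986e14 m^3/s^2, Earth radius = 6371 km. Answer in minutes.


r = 30661.3730 km = 3.0661373e+07 m
T = 2*pi*sqrt(r^3/mu) = 2*pi*sqrt(2.8825364e+22 / 3.986e14)
T = 53431.6541 s = 890.5276 min

890.5276 minutes


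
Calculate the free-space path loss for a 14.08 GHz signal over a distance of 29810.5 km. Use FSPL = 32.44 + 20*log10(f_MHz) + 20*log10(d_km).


f = 14.08 GHz = 14080.0000 MHz
d = 29810.5 km
FSPL = 32.44 + 20*log10(14080.0000) + 20*log10(29810.5)
FSPL = 32.44 + 82.9721 + 89.4874
FSPL = 204.8994 dB

204.8994 dB


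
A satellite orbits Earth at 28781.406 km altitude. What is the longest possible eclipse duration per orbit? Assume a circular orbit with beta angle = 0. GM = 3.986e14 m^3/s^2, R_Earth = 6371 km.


r = 35152.4060 km
T = 1093.1822 min
Eclipse fraction = arcsin(R_E/r)/pi = arcsin(6371.0000/35152.4060)/pi
= arcsin(0.1812394)/pi = 0.05801088
Eclipse duration = 0.05801088 * 1093.1822 = 63.4165 min

63.4165 minutes


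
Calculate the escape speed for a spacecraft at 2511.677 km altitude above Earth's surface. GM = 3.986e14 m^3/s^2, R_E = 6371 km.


r = 6371.0 + 2511.677 = 8882.6770 km = 8.882677e+06 m
v_esc = sqrt(2*mu/r) = sqrt(2*3.986e14 / 8.882677e+06)
v_esc = 9473.5273 m/s = 9.4735 km/s

9.4735 km/s


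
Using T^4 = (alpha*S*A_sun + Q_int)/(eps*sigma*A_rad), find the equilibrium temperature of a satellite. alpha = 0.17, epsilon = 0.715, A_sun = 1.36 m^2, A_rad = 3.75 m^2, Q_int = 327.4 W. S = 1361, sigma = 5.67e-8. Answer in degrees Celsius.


Numerator = alpha*S*A_sun + Q_int = 0.17*1361*1.36 + 327.4 = 642.0632 W
Denominator = eps*sigma*A_rad = 0.715*5.67e-8*3.75 = 1.5202687e-07 W/K^4
T^4 = 4.2233533e+09 K^4
T = 254.9261 K = -18.2239 C

-18.2239 degrees Celsius


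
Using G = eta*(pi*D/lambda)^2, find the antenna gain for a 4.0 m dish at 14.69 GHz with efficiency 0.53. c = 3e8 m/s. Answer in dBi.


lambda = c/f = 3e8 / 1.469e+10 = 0.02042206 m
G = eta*(pi*D/lambda)^2 = 0.53*(pi*4.0/0.02042206)^2
G = 200676.5748 (linear)
G = 10*log10(200676.5748) = 53.0250 dBi

53.0250 dBi


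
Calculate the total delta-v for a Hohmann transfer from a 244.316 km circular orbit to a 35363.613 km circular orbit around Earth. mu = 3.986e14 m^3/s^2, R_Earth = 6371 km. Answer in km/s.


r1 = 6615.3160 km = 6.615316e+06 m
r2 = 41734.6130 km = 4.1734613e+07 m
dv1 = sqrt(mu/r1)*(sqrt(2*r2/(r1+r2)) - 1) = 2436.6719 m/s
dv2 = sqrt(mu/r2)*(1 - sqrt(2*r1/(r1+r2))) = 1473.8028 m/s
total dv = |dv1| + |dv2| = 2436.6719 + 1473.8028 = 3910.4747 m/s = 3.9105 km/s

3.9105 km/s


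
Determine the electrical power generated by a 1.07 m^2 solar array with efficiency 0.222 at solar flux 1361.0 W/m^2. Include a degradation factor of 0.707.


P = area * eta * S * degradation
P = 1.07 * 0.222 * 1361.0 * 0.707
P = 228.5674 W

228.5674 W


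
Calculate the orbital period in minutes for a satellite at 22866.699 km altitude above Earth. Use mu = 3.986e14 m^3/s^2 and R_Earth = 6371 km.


r = 29237.6990 km = 2.9237699e+07 m
T = 2*pi*sqrt(r^3/mu) = 2*pi*sqrt(2.4993644e+22 / 3.986e14)
T = 49753.7715 s = 829.2295 min

829.2295 minutes


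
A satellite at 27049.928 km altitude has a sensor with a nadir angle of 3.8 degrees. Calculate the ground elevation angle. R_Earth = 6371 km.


r = R_E + alt = 33420.9280 km
Law of sines in the satellite / Earth-center / ground-point triangle:
  sin(nadir)/R_E = sin(90 + el)/r  =>  cos(el) = (r/R_E)*sin(nadir)
cos(el) = (33420.9280 / 6371.0000) * sin(3.8 deg) = 0.347659
el = arccos(0.347659) = 69.6558 deg
(Earth-central angle = 90 - nadir - el = 16.5442 deg)

69.6558 degrees


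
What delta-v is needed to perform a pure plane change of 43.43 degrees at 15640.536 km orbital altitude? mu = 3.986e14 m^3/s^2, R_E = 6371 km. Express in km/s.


r = 22011.5360 km = 2.2011536e+07 m
V = sqrt(mu/r) = 4255.4302 m/s
di = 43.43 deg = 0.7579965 rad
dV = 2*V*sin(di/2) = 2*4255.4302*sin(0.3789982)
dV = 3148.9332 m/s = 3.1489 km/s

3.1489 km/s


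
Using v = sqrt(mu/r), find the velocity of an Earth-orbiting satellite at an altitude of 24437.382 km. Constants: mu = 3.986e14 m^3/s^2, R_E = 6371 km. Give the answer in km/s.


r = R_E + alt = 6371.0 + 24437.382 = 30808.3820 km = 3.0808382e+07 m
v = sqrt(mu/r) = sqrt(3.986e14 / 3.0808382e+07) = 3596.9484 m/s = 3.5969 km/s

3.5969 km/s
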